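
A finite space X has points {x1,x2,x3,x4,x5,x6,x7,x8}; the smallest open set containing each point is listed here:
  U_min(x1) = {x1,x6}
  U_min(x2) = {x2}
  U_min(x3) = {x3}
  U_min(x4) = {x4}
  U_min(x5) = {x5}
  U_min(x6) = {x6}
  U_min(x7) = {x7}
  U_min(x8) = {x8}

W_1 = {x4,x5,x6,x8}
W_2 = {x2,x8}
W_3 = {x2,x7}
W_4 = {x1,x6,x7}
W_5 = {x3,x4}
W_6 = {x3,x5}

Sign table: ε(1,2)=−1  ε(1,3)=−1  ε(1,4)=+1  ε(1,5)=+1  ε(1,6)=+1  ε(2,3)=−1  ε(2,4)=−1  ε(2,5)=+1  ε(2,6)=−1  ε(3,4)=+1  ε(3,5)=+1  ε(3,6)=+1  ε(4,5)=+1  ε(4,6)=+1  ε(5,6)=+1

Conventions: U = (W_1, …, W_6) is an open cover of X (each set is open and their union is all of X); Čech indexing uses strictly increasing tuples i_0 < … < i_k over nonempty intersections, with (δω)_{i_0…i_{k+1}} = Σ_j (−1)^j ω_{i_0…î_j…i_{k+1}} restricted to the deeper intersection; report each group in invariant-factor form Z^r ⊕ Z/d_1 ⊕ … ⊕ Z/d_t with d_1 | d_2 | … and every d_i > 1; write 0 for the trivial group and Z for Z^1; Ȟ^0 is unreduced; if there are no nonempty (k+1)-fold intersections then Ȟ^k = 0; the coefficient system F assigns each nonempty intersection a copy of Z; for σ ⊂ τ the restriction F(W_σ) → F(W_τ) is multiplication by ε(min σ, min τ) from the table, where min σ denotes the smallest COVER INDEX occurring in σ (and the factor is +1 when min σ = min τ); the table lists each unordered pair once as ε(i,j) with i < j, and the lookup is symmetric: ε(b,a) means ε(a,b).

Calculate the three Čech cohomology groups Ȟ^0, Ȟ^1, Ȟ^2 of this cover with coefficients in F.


Ȟ^0 ≅ Z, Ȟ^1 ≅ Z^2, Ȟ^2 ≅ 0

nerve of the cover:
  W12={x8} W14={x6} W15={x4} W16={x5} W23={x2} W34={x7} W56={x3}
C dims 6,7; δ0: rk 5, SNF 1^5
Ȟ^0 = (6 − 5) − 0 = 1, so Ȟ^0 ≅ Z
Ȟ^1 = (7 − 0) − 5 = 2, so Ȟ^1 ≅ Z^2
Ȟ^2 = (0 − 0) − 0 = 0, so Ȟ^2 ≅ 0


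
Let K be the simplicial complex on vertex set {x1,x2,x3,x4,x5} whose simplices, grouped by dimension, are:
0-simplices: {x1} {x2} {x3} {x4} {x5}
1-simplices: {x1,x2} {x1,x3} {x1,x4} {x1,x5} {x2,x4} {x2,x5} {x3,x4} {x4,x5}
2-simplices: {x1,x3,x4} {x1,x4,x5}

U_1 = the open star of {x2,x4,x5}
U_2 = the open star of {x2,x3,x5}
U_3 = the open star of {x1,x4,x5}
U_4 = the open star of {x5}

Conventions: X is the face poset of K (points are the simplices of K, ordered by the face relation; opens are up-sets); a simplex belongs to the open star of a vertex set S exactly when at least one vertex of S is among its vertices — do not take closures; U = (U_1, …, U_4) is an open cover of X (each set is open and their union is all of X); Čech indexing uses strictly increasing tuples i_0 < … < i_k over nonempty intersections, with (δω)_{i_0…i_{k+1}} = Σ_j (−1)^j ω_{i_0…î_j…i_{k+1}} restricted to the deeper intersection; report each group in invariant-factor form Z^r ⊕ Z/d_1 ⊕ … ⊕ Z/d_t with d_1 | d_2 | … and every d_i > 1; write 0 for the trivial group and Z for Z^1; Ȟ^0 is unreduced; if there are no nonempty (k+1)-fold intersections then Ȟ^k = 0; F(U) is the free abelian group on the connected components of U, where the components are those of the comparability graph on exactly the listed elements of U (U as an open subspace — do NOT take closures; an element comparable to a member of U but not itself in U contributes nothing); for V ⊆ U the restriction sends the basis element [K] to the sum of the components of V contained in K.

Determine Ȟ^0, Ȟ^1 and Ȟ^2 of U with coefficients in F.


Ȟ^0 ≅ Z, Ȟ^1 ≅ Z and Ȟ^2 ≅ 0

cover nerve:
  U1={{x2},{x4},{x5},{x1,x2},{x1,x4},{x1,x5},{x2,x4},{x2,x5},{x3,x4},{x4,x5},{x1,x3,x4},{x1,x4,x5}} U2={{x2},{x3},{x5},{x1,x2},{x1,x3},{x1,x5},{x2,x4},{x2,x5},{x3,x4},{x4,x5},{x1,x3,x4},{x1,x4,x5}} U3={{x1},{x4},{x5},{x1,x2},{x1,x3},{x1,x4},{x1,x5},{x2,x4},{x2,x5},{x3,x4},{x4,x5},{x1,x3,x4},{x1,x4,x5}} U4={{x5},{x1,x5},{x2,x5},{x4,x5},{x1,x4,x5}}
  U12={{x2},{x5},{x1,x2},{x1,x5},{x2,x4},{x2,x5},{x3,x4},{x4,x5},{x1,x3,x4},{x1,x4,x5}} U13={{x4},{x5},{x1,x2},{x1,x4},{x1,x5},{x2,x4},{x2,x5},{x3,x4},{x4,x5},{x1,x3,x4},{x1,x4,x5}} U14={{x5},{x1,x5},{x2,x5},{x4,x5},{x1,x4,x5}} U23={{x5},{x1,x2},{x1,x3},{x1,x5},{x2,x4},{x2,x5},{x3,x4},{x4,x5},{x1,x3,x4},{x1,x4,x5}} U24={{x5},{x1,x5},{x2,x5},{x4,x5},{x1,x4,x5}} U34={{x5},{x1,x5},{x2,x5},{x4,x5},{x1,x4,x5}}
  U123={{x5},{x1,x2},{x1,x5},{x2,x4},{x2,x5},{x3,x4},{x4,x5},{x1,x3,x4},{x1,x4,x5}} U124={{x5},{x1,x5},{x2,x5},{x4,x5},{x1,x4,x5}} U134={{x5},{x1,x5},{x2,x5},{x4,x5},{x1,x4,x5}} U234={{x5},{x1,x5},{x2,x5},{x4,x5},{x1,x4,x5}}
  U1234={{x5},{x1,x5},{x2,x5},{x4,x5},{x1,x4,x5}}
components per intersection:
  U1: {{x2},{x4},{x5},{x1,x2},{x1,x4},{x1,x5},{x2,x4},{x2,x5},{x3,x4},{x4,x5},{x1,x3,x4},{x1,x4,x5}}
  U2: {{x2},{x5},{x1,x2},{x1,x5},{x2,x4},{x2,x5},{x4,x5},{x1,x4,x5}} {{x3},{x1,x3},{x3,x4},{x1,x3,x4}}
  U3: {{x1},{x4},{x5},{x1,x2},{x1,x3},{x1,x4},{x1,x5},{x2,x4},{x2,x5},{x3,x4},{x4,x5},{x1,x3,x4},{x1,x4,x5}}
  U4: {{x5},{x1,x5},{x2,x5},{x4,x5},{x1,x4,x5}}
  U12: {{x2},{x5},{x1,x2},{x1,x5},{x2,x4},{x2,x5},{x4,x5},{x1,x4,x5}} {{x3,x4},{x1,x3,x4}}
  U13: {{x4},{x5},{x1,x4},{x1,x5},{x2,x4},{x2,x5},{x3,x4},{x4,x5},{x1,x3,x4},{x1,x4,x5}} {{x1,x2}}
  U14: {{x5},{x1,x5},{x2,x5},{x4,x5},{x1,x4,x5}}
  U23: {{x5},{x1,x5},{x2,x5},{x4,x5},{x1,x4,x5}} {{x1,x2}} {{x1,x3},{x3,x4},{x1,x3,x4}} {{x2,x4}}
  U24: {{x5},{x1,x5},{x2,x5},{x4,x5},{x1,x4,x5}}
  U34: {{x5},{x1,x5},{x2,x5},{x4,x5},{x1,x4,x5}}
  U123: {{x5},{x1,x5},{x2,x5},{x4,x5},{x1,x4,x5}} {{x1,x2}} {{x2,x4}} {{x3,x4},{x1,x3,x4}}
  U124: {{x5},{x1,x5},{x2,x5},{x4,x5},{x1,x4,x5}}
  U134: {{x5},{x1,x5},{x2,x5},{x4,x5},{x1,x4,x5}}
  U234: {{x5},{x1,x5},{x2,x5},{x4,x5},{x1,x4,x5}}
  U1234: {{x5},{x1,x5},{x2,x5},{x4,x5},{x1,x4,x5}}
C dims 5,11,7,1; δ0: rk 4, SNF 1^4; δ1: rk 6, SNF 1^6; δ2: rk 1, SNF 1^1
Ȟ^0: (5−4)−0=1 ⇒ Z
Ȟ^1: (11−6)−4=1 ⇒ Z
Ȟ^2: (7−1)−6=0 ⇒ 0


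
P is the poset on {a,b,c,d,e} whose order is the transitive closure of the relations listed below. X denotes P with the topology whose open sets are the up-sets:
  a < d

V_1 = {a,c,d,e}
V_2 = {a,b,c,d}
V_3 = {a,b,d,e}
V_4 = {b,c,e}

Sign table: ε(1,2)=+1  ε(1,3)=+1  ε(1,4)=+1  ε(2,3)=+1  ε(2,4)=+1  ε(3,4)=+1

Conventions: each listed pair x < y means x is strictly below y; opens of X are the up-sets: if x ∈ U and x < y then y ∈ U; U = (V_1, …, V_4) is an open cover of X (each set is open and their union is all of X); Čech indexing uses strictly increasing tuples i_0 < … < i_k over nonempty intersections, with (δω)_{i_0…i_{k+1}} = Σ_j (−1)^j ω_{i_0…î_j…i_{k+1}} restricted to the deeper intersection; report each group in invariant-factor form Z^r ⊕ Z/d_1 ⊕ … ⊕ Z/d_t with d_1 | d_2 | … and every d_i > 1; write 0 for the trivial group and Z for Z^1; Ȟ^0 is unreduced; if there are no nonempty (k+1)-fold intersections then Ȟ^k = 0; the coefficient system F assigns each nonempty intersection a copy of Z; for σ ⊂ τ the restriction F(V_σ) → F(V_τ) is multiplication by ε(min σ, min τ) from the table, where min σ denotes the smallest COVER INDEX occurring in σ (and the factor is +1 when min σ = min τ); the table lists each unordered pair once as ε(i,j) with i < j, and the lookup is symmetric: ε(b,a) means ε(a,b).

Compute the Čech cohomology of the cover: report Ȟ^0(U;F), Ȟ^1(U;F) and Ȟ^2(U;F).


nonempty overlaps:
  V12={a,c,d} V13={a,d,e} V14={c,e} V23={a,b,d} V24={b,c} V34={b,e}
  V123={a,d} V124={c} V134={e} V234={b}
C dims 4,6,4; δ0: rk 3, SNF 1^3; δ1: rk 3, SNF 1^3
degree 0: 4−3−0 = 1 → Ȟ^0 ≅ Z
degree 1: 6−3−3 = 0 → Ȟ^1 ≅ 0
degree 2: 4−0−3 = 1 → Ȟ^2 ≅ Z

Ȟ^0(U;F) ≅ Z, Ȟ^1(U;F) ≅ 0 and Ȟ^2(U;F) ≅ Z


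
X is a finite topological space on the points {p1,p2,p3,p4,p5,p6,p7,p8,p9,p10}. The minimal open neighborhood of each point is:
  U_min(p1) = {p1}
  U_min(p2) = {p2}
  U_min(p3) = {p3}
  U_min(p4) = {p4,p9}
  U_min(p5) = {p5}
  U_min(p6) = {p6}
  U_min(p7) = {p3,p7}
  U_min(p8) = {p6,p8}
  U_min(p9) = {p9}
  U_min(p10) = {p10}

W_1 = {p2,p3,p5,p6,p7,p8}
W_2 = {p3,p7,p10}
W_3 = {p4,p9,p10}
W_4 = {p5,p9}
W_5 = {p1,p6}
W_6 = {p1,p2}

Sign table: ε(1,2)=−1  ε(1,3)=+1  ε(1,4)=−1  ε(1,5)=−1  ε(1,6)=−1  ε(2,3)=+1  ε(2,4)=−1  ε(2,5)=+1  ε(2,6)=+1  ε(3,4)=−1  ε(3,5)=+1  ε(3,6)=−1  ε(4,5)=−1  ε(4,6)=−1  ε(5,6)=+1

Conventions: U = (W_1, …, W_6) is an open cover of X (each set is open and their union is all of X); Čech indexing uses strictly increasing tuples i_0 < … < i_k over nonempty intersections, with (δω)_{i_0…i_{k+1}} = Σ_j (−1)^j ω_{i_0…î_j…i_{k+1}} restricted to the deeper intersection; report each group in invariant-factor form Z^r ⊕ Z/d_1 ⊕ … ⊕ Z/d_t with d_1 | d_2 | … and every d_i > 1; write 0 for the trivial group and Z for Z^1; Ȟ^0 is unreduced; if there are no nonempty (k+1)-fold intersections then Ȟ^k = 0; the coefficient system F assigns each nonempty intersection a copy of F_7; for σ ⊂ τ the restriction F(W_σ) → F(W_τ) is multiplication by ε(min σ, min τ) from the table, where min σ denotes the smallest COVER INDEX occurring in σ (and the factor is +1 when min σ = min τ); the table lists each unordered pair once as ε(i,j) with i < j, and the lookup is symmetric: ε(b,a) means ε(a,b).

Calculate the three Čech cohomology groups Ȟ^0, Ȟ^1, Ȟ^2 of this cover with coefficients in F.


nerve simplices:
  W12={p3,p7} W14={p5} W15={p6} W16={p2} W23={p10} W34={p9} W56={p1}
C dims 6,7; δ0: rk_F7 6
degree 0: 6−6−0 = 0 → Ȟ^0 ≅ 0
degree 1: 7−0−6 = 1 → Ȟ^1 ≅ Z/7
degree 2: 0−0−0 = 0 → Ȟ^2 ≅ 0

Ȟ^0 = 0, Ȟ^1 = Z/7, Ȟ^2 = 0


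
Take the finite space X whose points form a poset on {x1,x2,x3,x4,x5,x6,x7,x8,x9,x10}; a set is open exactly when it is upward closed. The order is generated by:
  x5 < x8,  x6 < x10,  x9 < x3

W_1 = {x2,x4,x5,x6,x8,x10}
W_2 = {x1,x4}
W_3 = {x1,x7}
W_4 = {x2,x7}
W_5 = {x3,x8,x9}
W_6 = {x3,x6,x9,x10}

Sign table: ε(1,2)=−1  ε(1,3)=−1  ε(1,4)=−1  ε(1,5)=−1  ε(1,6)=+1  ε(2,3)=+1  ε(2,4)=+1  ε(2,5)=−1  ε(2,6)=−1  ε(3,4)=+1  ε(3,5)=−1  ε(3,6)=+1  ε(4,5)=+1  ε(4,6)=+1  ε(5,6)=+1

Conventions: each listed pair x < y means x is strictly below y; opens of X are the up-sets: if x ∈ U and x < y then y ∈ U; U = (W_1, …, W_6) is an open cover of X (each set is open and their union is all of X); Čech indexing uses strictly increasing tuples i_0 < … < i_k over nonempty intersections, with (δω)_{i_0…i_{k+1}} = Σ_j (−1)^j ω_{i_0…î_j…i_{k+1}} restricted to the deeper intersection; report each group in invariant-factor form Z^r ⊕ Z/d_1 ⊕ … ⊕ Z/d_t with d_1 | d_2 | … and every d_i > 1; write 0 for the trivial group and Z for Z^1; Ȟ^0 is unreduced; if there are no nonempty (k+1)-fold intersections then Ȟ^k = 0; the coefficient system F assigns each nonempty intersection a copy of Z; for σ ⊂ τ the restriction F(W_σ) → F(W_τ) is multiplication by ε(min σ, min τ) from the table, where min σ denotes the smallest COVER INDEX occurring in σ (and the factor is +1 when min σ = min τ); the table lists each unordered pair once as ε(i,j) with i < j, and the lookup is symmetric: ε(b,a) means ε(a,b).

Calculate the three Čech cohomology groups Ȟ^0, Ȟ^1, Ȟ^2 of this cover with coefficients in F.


Ȟ^0 = 0; Ȟ^1 = Z ⊕ Z/2; Ȟ^2 = 0

intersection data:
  W12={x4} W14={x2} W15={x8} W16={x6,x10} W23={x1} W34={x7} W56={x3,x9}
C dims 6,7; δ0: rk 6, SNF 1^5·2
Ȟ^0 = (6 − 6) − 0 = 0, so Ȟ^0 ≅ 0
Ȟ^1 = (7 − 0) − 6 = 1 plus torsion [2], so Ȟ^1 ≅ Z ⊕ Z/2
Ȟ^2 = (0 − 0) − 0 = 0, so Ȟ^2 ≅ 0


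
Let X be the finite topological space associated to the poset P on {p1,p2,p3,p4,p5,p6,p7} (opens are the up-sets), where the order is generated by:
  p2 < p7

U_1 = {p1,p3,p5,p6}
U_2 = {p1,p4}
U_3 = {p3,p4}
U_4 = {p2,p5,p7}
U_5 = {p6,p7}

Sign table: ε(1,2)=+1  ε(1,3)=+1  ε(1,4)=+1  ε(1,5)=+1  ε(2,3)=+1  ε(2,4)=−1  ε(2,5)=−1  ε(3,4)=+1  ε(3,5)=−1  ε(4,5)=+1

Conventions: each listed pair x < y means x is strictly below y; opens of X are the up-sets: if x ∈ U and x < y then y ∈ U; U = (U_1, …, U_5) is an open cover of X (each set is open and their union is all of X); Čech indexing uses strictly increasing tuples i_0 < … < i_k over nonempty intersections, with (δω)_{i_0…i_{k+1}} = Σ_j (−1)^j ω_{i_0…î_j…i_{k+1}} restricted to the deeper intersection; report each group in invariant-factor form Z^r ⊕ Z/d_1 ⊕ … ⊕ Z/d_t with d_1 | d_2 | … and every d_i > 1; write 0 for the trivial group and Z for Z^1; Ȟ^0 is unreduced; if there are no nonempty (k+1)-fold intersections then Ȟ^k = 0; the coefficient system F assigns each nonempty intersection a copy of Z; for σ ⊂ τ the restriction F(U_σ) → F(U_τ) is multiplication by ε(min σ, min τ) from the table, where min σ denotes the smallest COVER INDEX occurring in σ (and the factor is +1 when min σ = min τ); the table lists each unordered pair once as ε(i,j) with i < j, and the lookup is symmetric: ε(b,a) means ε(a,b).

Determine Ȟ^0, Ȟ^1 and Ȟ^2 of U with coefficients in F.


Ȟ^0(U;F) ≅ Z, Ȟ^1(U;F) ≅ Z^2 and Ȟ^2(U;F) ≅ 0

cover nerve:
  U12={p1} U13={p3} U14={p5} U15={p6} U23={p4} U45={p7}
C dims 5,6; δ0: rk 4, SNF 1^4
Ȟ^0: (5−4)−0=1 ⇒ Z
Ȟ^1: (6−0)−4=2 ⇒ Z^2
Ȟ^2: (0−0)−0=0 ⇒ 0


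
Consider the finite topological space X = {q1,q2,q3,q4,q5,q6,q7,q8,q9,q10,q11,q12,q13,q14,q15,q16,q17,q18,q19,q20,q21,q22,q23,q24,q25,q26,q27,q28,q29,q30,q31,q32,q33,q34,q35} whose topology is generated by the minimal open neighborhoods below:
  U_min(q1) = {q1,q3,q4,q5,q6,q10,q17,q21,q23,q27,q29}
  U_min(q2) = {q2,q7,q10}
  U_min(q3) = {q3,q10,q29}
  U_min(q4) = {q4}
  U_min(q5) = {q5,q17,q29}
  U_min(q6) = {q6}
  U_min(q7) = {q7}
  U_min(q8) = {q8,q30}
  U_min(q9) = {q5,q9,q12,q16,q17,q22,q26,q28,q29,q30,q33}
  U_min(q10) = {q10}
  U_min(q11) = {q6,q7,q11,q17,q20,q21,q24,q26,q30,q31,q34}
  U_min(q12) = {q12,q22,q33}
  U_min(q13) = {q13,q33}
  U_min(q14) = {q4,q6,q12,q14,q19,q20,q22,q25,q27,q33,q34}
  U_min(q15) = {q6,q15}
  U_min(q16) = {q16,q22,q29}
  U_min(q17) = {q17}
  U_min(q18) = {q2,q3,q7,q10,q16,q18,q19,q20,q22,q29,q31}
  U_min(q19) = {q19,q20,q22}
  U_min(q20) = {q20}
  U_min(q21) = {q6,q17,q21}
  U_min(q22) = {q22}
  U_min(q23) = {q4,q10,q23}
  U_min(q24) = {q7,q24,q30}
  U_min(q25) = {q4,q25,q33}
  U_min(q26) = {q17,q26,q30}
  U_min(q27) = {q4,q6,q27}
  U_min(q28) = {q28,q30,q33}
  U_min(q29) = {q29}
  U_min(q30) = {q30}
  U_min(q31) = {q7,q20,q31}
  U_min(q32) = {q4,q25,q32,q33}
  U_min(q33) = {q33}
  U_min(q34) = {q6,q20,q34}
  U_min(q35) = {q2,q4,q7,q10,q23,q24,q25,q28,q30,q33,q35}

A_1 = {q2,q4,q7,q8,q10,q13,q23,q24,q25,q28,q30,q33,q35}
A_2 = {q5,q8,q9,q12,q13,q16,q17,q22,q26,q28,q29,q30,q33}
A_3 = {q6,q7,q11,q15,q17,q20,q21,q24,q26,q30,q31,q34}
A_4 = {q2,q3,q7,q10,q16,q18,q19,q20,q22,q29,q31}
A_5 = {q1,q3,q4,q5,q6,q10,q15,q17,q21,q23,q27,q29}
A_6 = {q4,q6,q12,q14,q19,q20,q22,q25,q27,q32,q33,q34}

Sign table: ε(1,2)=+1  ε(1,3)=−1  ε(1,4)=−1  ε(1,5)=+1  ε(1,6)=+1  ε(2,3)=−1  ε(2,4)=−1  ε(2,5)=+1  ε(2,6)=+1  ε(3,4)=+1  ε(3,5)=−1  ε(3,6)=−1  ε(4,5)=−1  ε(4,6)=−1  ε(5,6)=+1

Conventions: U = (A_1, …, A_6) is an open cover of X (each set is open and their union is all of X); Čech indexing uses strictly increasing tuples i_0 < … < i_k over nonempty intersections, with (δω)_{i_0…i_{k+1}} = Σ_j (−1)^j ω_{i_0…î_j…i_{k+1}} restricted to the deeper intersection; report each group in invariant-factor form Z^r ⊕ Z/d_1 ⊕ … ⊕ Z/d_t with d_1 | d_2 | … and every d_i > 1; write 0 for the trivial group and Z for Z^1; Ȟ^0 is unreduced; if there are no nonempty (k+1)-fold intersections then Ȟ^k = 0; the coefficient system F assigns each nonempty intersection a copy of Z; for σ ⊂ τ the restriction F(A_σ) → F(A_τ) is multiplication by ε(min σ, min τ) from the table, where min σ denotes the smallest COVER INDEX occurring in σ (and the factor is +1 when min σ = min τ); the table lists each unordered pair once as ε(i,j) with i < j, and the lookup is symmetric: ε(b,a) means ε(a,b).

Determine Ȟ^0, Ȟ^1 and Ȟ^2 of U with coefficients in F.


nerve of the cover:
  A12={q8,q13,q28,q30,q33} A13={q7,q24,q30} A14={q2,q7,q10} A15={q4,q10,q23} A16={q4,q25,q33} A23={q17,q26,q30} A24={q16,q22,q29} A25={q5,q17,q29} A26={q12,q22,q33} A34={q7,q20,q31} A35={q6,q15,q17,q21} A36={q6,q20,q34} A45={q3,q10,q29} A46={q19,q20,q22} A56={q4,q6,q27}
  A123={q30} A126={q33} A134={q7} A145={q10} A156={q4} A235={q17} A245={q29} A246={q22} A346={q20} A356={q6}
C dims 6,15,10; δ0: rk 5, SNF 1^5; δ1: rk 10, SNF 1^9·2
Ȟ^0 = (6 − 5) − 0 = 1, so Ȟ^0 ≅ Z
Ȟ^1 = (15 − 10) − 5 = 0, so Ȟ^1 ≅ 0
Ȟ^2 = (10 − 0) − 10 = 0 plus torsion [2], so Ȟ^2 ≅ Z/2

Ȟ^0 ≅ Z, Ȟ^1 ≅ 0, Ȟ^2 ≅ Z/2


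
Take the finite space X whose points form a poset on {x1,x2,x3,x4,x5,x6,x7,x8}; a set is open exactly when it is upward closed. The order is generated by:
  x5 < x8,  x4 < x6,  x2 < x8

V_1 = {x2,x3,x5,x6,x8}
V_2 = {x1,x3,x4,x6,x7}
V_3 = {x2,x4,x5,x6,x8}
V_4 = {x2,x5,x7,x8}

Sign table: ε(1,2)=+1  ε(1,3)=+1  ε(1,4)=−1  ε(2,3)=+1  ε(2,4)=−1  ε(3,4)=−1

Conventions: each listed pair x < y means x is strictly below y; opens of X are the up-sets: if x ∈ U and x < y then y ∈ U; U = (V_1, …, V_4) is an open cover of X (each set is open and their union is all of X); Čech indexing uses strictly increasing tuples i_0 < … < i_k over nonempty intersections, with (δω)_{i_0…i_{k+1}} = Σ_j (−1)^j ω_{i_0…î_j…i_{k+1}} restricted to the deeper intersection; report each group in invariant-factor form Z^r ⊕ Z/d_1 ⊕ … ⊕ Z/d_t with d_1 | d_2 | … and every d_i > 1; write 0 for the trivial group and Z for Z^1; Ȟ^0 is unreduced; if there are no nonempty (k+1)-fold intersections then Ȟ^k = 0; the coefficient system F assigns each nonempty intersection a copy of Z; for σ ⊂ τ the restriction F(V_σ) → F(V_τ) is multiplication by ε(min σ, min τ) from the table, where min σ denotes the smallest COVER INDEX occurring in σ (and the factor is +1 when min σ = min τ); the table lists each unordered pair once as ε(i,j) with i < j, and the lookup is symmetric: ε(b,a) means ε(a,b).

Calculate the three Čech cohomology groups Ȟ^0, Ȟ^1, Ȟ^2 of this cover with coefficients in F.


nerve of the cover:
  V12={x3,x6} V13={x2,x5,x6,x8} V14={x2,x5,x8} V23={x4,x6} V24={x7} V34={x2,x5,x8}
  V123={x6} V134={x2,x5,x8}
C dims 4,6,2; δ0: rk 3, SNF 1^3; δ1: rk 2, SNF 1^2
Ȟ^0 = (4 − 3) − 0 = 1, so Ȟ^0 ≅ Z
Ȟ^1 = (6 − 2) − 3 = 1, so Ȟ^1 ≅ Z
Ȟ^2 = (2 − 0) − 2 = 0, so Ȟ^2 ≅ 0

Ȟ^0 ≅ Z, Ȟ^1 ≅ Z and Ȟ^2 ≅ 0


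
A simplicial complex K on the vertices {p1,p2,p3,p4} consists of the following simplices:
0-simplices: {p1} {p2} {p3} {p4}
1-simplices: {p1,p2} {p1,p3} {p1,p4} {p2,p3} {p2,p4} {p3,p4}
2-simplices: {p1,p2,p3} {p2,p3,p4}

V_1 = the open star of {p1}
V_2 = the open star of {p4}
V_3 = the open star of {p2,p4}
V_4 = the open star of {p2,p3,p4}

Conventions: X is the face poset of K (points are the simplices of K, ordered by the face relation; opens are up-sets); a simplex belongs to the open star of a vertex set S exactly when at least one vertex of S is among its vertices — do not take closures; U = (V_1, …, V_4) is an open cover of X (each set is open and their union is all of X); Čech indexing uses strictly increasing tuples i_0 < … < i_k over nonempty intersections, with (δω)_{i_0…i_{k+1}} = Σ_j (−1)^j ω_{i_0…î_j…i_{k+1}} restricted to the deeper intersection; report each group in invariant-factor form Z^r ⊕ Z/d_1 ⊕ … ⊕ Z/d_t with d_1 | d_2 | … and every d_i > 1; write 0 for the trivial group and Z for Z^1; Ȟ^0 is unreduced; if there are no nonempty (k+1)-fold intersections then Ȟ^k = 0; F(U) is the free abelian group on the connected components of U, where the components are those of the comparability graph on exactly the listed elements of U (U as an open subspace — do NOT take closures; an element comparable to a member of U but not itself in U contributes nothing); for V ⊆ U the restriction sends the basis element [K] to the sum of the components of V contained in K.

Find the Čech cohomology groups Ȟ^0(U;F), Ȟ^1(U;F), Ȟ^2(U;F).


Ȟ^0 = Z; Ȟ^1 = Z; Ȟ^2 = 0

nonempty overlaps:
  V1={{p1},{p1,p2},{p1,p3},{p1,p4},{p1,p2,p3}} V2={{p4},{p1,p4},{p2,p4},{p3,p4},{p2,p3,p4}} V3={{p2},{p4},{p1,p2},{p1,p4},{p2,p3},{p2,p4},{p3,p4},{p1,p2,p3},{p2,p3,p4}} V4={{p2},{p3},{p4},{p1,p2},{p1,p3},{p1,p4},{p2,p3},{p2,p4},{p3,p4},{p1,p2,p3},{p2,p3,p4}}
  V12={{p1,p4}} V13={{p1,p2},{p1,p4},{p1,p2,p3}} V14={{p1,p2},{p1,p3},{p1,p4},{p1,p2,p3}} V23={{p4},{p1,p4},{p2,p4},{p3,p4},{p2,p3,p4}} V24={{p4},{p1,p4},{p2,p4},{p3,p4},{p2,p3,p4}} V34={{p2},{p4},{p1,p2},{p1,p4},{p2,p3},{p2,p4},{p3,p4},{p1,p2,p3},{p2,p3,p4}}
  V123={{p1,p4}} V124={{p1,p4}} V134={{p1,p2},{p1,p4},{p1,p2,p3}} V234={{p4},{p1,p4},{p2,p4},{p3,p4},{p2,p3,p4}}
  V1234={{p1,p4}}
components per intersection:
  V1: {{p1},{p1,p2},{p1,p3},{p1,p4},{p1,p2,p3}}
  V2: {{p4},{p1,p4},{p2,p4},{p3,p4},{p2,p3,p4}}
  V3: {{p2},{p4},{p1,p2},{p1,p4},{p2,p3},{p2,p4},{p3,p4},{p1,p2,p3},{p2,p3,p4}}
  V4: {{p2},{p3},{p4},{p1,p2},{p1,p3},{p1,p4},{p2,p3},{p2,p4},{p3,p4},{p1,p2,p3},{p2,p3,p4}}
  V12: {{p1,p4}}
  V13: {{p1,p2},{p1,p2,p3}} {{p1,p4}}
  V14: {{p1,p2},{p1,p3},{p1,p2,p3}} {{p1,p4}}
  V23: {{p4},{p1,p4},{p2,p4},{p3,p4},{p2,p3,p4}}
  V24: {{p4},{p1,p4},{p2,p4},{p3,p4},{p2,p3,p4}}
  V34: {{p2},{p4},{p1,p2},{p1,p4},{p2,p3},{p2,p4},{p3,p4},{p1,p2,p3},{p2,p3,p4}}
  V123: {{p1,p4}}
  V124: {{p1,p4}}
  V134: {{p1,p2},{p1,p2,p3}} {{p1,p4}}
  V234: {{p4},{p1,p4},{p2,p4},{p3,p4},{p2,p3,p4}}
  V1234: {{p1,p4}}
C dims 4,8,5,1; δ0: rk 3, SNF 1^3; δ1: rk 4, SNF 1^4; δ2: rk 1, SNF 1^1
degree 0: 4−3−0 = 1 → Ȟ^0 ≅ Z
degree 1: 8−4−3 = 1 → Ȟ^1 ≅ Z
degree 2: 5−1−4 = 0 → Ȟ^2 ≅ 0


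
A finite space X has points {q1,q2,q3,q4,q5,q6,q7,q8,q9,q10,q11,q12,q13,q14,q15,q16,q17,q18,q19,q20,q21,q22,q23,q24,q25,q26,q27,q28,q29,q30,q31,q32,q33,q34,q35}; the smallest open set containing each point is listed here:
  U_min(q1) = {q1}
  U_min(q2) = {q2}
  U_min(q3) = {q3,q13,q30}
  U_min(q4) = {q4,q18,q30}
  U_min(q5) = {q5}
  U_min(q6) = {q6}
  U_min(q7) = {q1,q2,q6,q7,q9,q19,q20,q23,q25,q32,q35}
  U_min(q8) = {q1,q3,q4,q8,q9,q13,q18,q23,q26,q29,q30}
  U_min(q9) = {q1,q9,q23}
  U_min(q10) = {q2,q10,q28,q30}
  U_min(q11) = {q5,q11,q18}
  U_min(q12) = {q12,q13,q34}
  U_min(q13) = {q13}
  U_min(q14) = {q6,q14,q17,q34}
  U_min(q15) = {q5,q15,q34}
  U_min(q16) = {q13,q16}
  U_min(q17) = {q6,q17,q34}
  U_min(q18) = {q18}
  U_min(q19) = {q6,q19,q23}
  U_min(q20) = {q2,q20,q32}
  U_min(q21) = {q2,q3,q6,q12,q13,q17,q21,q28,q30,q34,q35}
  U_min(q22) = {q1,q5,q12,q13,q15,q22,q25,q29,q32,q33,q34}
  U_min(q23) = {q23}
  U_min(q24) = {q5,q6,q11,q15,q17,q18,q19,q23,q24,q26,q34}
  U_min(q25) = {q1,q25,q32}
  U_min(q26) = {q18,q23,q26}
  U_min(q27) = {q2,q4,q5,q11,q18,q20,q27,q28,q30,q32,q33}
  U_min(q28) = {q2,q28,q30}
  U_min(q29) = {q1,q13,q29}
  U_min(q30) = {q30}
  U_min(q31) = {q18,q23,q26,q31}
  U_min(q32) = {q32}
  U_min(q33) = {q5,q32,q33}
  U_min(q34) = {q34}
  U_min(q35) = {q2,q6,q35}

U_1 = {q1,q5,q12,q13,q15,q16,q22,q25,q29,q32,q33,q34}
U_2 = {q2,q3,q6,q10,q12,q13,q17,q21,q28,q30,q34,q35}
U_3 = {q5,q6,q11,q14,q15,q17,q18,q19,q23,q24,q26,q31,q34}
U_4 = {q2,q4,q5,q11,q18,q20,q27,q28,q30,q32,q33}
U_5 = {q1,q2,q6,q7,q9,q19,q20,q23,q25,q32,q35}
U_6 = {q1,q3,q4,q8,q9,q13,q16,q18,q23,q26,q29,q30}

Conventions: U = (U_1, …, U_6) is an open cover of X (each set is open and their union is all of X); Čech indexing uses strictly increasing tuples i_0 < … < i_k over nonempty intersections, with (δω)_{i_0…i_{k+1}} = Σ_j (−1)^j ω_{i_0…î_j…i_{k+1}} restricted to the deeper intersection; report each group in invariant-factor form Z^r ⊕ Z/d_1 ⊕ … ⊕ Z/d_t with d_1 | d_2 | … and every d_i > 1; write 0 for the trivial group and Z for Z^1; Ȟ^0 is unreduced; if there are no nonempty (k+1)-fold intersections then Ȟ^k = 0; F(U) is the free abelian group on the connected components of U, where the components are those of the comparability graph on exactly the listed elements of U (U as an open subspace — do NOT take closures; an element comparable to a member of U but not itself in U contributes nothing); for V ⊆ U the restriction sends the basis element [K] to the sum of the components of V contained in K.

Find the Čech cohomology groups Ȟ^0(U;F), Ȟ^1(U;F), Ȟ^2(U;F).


Ȟ^0 = Z, Ȟ^1 = 0, Ȟ^2 = Z/2

nonempty overlaps:
  U12={q12,q13,q34} U13={q5,q15,q34} U14={q5,q32,q33} U15={q1,q25,q32} U16={q1,q13,q16,q29} U23={q6,q17,q34} U24={q2,q28,q30} U25={q2,q6,q35} U26={q3,q13,q30} U34={q5,q11,q18} U35={q6,q19,q23} U36={q18,q23,q26} U45={q2,q20,q32} U46={q4,q18,q30} U56={q1,q9,q23}
  U123={q34} U126={q13} U134={q5} U145={q32} U156={q1} U235={q6} U245={q2} U246={q30} U346={q18} U356={q23}
components per intersection:
  U1: {q1,q5,q12,q13,q15,q16,q22,q25,q29,q32,q33,q34}
  U2: {q2,q3,q6,q10,q12,q13,q17,q21,q28,q30,q34,q35}
  U3: {q5,q6,q11,q14,q15,q17,q18,q19,q23,q24,q26,q31,q34}
  U4: {q2,q4,q5,q11,q18,q20,q27,q28,q30,q32,q33}
  U5: {q1,q2,q6,q7,q9,q19,q20,q23,q25,q32,q35}
  U6: {q1,q3,q4,q8,q9,q13,q16,q18,q23,q26,q29,q30}
  U12: {q12,q13,q34}
  U13: {q5,q15,q34}
  U14: {q5,q32,q33}
  U15: {q1,q25,q32}
  U16: {q1,q13,q16,q29}
  U23: {q6,q17,q34}
  U24: {q2,q28,q30}
  U25: {q2,q6,q35}
  U26: {q3,q13,q30}
  U34: {q5,q11,q18}
  U35: {q6,q19,q23}
  U36: {q18,q23,q26}
  U45: {q2,q20,q32}
  U46: {q4,q18,q30}
  U56: {q1,q9,q23}
  U123: {q34}
  U126: {q13}
  U134: {q5}
  U145: {q32}
  U156: {q1}
  U235: {q6}
  U245: {q2}
  U246: {q30}
  U346: {q18}
  U356: {q23}
C dims 6,15,10; δ0: rk 5, SNF 1^5; δ1: rk 10, SNF 1^9·2
degree 0: 6−5−0 = 1 → Ȟ^0 ≅ Z
degree 1: 15−10−5 = 0 → Ȟ^1 ≅ 0
degree 2: 10−0−10 = 0 plus torsion [2] → Ȟ^2 ≅ Z/2


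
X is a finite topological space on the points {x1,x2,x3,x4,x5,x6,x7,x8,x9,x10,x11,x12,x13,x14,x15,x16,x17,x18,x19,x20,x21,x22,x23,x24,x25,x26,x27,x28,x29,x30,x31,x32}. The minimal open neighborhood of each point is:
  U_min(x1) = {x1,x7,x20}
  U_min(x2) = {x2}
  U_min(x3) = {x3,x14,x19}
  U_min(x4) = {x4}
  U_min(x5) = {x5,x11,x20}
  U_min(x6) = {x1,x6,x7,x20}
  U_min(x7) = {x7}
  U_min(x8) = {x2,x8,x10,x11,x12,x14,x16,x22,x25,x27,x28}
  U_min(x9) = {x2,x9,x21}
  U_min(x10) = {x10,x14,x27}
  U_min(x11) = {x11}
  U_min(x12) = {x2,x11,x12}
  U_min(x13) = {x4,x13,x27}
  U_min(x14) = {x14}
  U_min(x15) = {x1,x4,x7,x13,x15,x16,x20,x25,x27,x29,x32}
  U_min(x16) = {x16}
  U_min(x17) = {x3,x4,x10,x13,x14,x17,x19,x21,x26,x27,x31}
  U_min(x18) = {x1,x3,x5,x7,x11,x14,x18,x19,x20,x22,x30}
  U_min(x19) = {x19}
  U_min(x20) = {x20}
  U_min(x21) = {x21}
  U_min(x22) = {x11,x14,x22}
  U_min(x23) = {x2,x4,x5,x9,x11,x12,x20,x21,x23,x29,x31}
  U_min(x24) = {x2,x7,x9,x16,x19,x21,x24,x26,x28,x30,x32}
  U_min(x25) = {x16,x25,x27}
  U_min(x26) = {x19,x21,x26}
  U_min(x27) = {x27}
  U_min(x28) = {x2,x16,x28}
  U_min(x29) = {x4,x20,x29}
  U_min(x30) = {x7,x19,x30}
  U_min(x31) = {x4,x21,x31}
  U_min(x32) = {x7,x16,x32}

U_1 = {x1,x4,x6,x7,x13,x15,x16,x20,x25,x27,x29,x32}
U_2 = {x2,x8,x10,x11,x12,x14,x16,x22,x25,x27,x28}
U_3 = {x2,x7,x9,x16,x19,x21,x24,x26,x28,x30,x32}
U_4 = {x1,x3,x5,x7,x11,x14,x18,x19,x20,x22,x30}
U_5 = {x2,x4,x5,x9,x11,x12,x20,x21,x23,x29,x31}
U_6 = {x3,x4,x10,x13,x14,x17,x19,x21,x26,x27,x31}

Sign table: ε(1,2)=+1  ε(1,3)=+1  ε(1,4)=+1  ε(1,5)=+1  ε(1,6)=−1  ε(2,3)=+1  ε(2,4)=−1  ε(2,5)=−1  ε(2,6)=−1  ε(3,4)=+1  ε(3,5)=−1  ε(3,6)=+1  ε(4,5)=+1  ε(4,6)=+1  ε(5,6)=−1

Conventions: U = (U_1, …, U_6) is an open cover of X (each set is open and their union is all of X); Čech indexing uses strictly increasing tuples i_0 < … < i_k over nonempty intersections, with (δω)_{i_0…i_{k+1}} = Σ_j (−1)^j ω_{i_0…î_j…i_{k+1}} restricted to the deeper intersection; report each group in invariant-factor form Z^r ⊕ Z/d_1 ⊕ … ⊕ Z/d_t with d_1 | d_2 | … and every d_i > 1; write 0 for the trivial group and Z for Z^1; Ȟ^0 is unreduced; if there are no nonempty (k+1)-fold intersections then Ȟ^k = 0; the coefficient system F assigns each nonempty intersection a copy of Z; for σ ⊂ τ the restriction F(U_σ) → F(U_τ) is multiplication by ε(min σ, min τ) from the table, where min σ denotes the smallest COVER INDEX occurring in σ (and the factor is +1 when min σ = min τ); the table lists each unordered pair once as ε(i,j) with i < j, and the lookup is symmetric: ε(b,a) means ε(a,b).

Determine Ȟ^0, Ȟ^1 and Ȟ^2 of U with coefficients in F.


nonempty overlaps:
  U12={x16,x25,x27} U13={x7,x16,x32} U14={x1,x7,x20} U15={x4,x20,x29} U16={x4,x13,x27} U23={x2,x16,x28} U24={x11,x14,x22} U25={x2,x11,x12} U26={x10,x14,x27} U34={x7,x19,x30} U35={x2,x9,x21} U36={x19,x21,x26} U45={x5,x11,x20} U46={x3,x14,x19} U56={x4,x21,x31}
  U123={x16} U126={x27} U134={x7} U145={x20} U156={x4} U235={x2} U245={x11} U246={x14} U346={x19} U356={x21}
C dims 6,15,10; δ0: rk 6, SNF 1^5·2; δ1: rk 9, SNF 1^9
degree 0: 6−6−0 = 0 → Ȟ^0 ≅ 0
degree 1: 15−9−6 = 0 plus torsion [2] → Ȟ^1 ≅ Z/2
degree 2: 10−0−9 = 1 → Ȟ^2 ≅ Z

Ȟ^0 ≅ 0, Ȟ^1 ≅ Z/2 and Ȟ^2 ≅ Z


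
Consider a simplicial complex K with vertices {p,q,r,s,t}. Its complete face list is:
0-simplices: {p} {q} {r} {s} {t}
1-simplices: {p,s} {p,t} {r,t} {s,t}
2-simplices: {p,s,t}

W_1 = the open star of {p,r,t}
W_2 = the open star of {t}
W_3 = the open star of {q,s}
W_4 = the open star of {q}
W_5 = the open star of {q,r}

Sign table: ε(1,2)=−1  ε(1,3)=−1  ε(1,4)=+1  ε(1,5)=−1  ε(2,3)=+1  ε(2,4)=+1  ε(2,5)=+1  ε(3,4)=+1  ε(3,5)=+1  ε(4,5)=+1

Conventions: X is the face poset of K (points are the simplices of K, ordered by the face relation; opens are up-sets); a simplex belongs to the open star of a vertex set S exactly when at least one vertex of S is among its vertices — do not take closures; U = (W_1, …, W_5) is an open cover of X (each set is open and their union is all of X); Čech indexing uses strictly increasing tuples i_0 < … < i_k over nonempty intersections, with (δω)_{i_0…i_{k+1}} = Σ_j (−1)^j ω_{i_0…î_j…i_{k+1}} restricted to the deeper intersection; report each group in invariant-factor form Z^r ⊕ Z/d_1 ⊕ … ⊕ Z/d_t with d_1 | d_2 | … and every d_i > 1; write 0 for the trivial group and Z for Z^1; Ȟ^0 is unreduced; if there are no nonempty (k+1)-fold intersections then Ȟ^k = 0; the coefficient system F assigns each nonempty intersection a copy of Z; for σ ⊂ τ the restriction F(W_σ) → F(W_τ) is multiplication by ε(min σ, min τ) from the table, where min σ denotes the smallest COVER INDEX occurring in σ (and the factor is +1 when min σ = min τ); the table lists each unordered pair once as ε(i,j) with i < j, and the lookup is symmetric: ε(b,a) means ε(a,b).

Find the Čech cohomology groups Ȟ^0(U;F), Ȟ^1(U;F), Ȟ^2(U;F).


Ȟ^0 = Z, Ȟ^1 = Z and Ȟ^2 = 0

nerve of the cover:
  W1={{p},{r},{t},{p,s},{p,t},{r,t},{s,t},{p,s,t}} W2={{t},{p,t},{r,t},{s,t},{p,s,t}} W3={{q},{s},{p,s},{s,t},{p,s,t}} W4={{q}} W5={{q},{r},{r,t}}
  W12={{t},{p,t},{r,t},{s,t},{p,s,t}} W13={{p,s},{s,t},{p,s,t}} W15={{r},{r,t}} W23={{s,t},{p,s,t}} W25={{r,t}} W34={{q}} W35={{q}} W45={{q}}
  W123={{s,t},{p,s,t}} W125={{r,t}} W345={{q}}
C dims 5,8,3; δ0: rk 4, SNF 1^4; δ1: rk 3, SNF 1^3
Ȟ^0 = (5 − 4) − 0 = 1, so Ȟ^0 ≅ Z
Ȟ^1 = (8 − 3) − 4 = 1, so Ȟ^1 ≅ Z
Ȟ^2 = (3 − 0) − 3 = 0, so Ȟ^2 ≅ 0


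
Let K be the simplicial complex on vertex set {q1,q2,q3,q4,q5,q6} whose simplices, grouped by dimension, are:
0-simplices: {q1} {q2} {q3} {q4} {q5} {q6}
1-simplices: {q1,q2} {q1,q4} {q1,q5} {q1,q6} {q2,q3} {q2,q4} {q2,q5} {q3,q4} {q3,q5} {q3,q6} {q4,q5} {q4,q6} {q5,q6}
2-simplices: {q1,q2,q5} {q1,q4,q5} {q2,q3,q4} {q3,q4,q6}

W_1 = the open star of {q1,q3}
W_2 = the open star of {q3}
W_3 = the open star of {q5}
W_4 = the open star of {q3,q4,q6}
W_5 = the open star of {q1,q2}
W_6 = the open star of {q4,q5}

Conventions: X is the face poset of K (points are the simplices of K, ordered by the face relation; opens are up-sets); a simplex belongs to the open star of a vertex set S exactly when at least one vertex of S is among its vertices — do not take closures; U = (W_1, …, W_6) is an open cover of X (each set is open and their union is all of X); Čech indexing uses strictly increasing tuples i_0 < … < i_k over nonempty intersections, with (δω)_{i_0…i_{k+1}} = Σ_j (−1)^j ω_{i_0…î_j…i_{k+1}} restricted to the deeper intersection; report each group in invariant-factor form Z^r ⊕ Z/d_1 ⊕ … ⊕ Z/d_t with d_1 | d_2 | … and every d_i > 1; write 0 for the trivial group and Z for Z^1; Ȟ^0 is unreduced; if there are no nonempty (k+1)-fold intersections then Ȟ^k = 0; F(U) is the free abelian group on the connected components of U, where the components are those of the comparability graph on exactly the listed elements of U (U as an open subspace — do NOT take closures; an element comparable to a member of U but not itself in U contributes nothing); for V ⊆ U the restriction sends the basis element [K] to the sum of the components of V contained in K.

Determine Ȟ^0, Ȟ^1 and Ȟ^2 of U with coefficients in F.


nonempty intersections:
  W1={{q1},{q3},{q1,q2},{q1,q4},{q1,q5},{q1,q6},{q2,q3},{q3,q4},{q3,q5},{q3,q6},{q1,q2,q5},{q1,q4,q5},{q2,q3,q4},{q3,q4,q6}} W2={{q3},{q2,q3},{q3,q4},{q3,q5},{q3,q6},{q2,q3,q4},{q3,q4,q6}} W3={{q5},{q1,q5},{q2,q5},{q3,q5},{q4,q5},{q5,q6},{q1,q2,q5},{q1,q4,q5}} W4={{q3},{q4},{q6},{q1,q4},{q1,q6},{q2,q3},{q2,q4},{q3,q4},{q3,q5},{q3,q6},{q4,q5},{q4,q6},{q5,q6},{q1,q4,q5},{q2,q3,q4},{q3,q4,q6}} W5={{q1},{q2},{q1,q2},{q1,q4},{q1,q5},{q1,q6},{q2,q3},{q2,q4},{q2,q5},{q1,q2,q5},{q1,q4,q5},{q2,q3,q4}} W6={{q4},{q5},{q1,q4},{q1,q5},{q2,q4},{q2,q5},{q3,q4},{q3,q5},{q4,q5},{q4,q6},{q5,q6},{q1,q2,q5},{q1,q4,q5},{q2,q3,q4},{q3,q4,q6}}
  W12={{q3},{q2,q3},{q3,q4},{q3,q5},{q3,q6},{q2,q3,q4},{q3,q4,q6}} W13={{q1,q5},{q3,q5},{q1,q2,q5},{q1,q4,q5}} W14={{q3},{q1,q4},{q1,q6},{q2,q3},{q3,q4},{q3,q5},{q3,q6},{q1,q4,q5},{q2,q3,q4},{q3,q4,q6}} W15={{q1},{q1,q2},{q1,q4},{q1,q5},{q1,q6},{q2,q3},{q1,q2,q5},{q1,q4,q5},{q2,q3,q4}} W16={{q1,q4},{q1,q5},{q3,q4},{q3,q5},{q1,q2,q5},{q1,q4,q5},{q2,q3,q4},{q3,q4,q6}} W23={{q3,q5}} W24={{q3},{q2,q3},{q3,q4},{q3,q5},{q3,q6},{q2,q3,q4},{q3,q4,q6}} W25={{q2,q3},{q2,q3,q4}} W26={{q3,q4},{q3,q5},{q2,q3,q4},{q3,q4,q6}} W34={{q3,q5},{q4,q5},{q5,q6},{q1,q4,q5}} W35={{q1,q5},{q2,q5},{q1,q2,q5},{q1,q4,q5}} W36={{q5},{q1,q5},{q2,q5},{q3,q5},{q4,q5},{q5,q6},{q1,q2,q5},{q1,q4,q5}} W45={{q1,q4},{q1,q6},{q2,q3},{q2,q4},{q1,q4,q5},{q2,q3,q4}} W46={{q4},{q1,q4},{q2,q4},{q3,q4},{q3,q5},{q4,q5},{q4,q6},{q5,q6},{q1,q4,q5},{q2,q3,q4},{q3,q4,q6}} W56={{q1,q4},{q1,q5},{q2,q4},{q2,q5},{q1,q2,q5},{q1,q4,q5},{q2,q3,q4}}
  W123={{q3,q5}} W124={{q3},{q2,q3},{q3,q4},{q3,q5},{q3,q6},{q2,q3,q4},{q3,q4,q6}} W125={{q2,q3},{q2,q3,q4}} W126={{q3,q4},{q3,q5},{q2,q3,q4},{q3,q4,q6}} W134={{q3,q5},{q1,q4,q5}} W135={{q1,q5},{q1,q2,q5},{q1,q4,q5}} W136={{q1,q5},{q3,q5},{q1,q2,q5},{q1,q4,q5}} W145={{q1,q4},{q1,q6},{q2,q3},{q1,q4,q5},{q2,q3,q4}} W146={{q1,q4},{q3,q4},{q3,q5},{q1,q4,q5},{q2,q3,q4},{q3,q4,q6}} W156={{q1,q4},{q1,q5},{q1,q2,q5},{q1,q4,q5},{q2,q3,q4}} W234={{q3,q5}} W236={{q3,q5}} W245={{q2,q3},{q2,q3,q4}} W246={{q3,q4},{q3,q5},{q2,q3,q4},{q3,q4,q6}} W256={{q2,q3,q4}} W345={{q1,q4,q5}} W346={{q3,q5},{q4,q5},{q5,q6},{q1,q4,q5}} W356={{q1,q5},{q2,q5},{q1,q2,q5},{q1,q4,q5}} W456={{q1,q4},{q2,q4},{q1,q4,q5},{q2,q3,q4}}
  W1234={{q3,q5}} W1236={{q3,q5}} W1245={{q2,q3},{q2,q3,q4}} W1246={{q3,q4},{q3,q5},{q2,q3,q4},{q3,q4,q6}} W1256={{q2,q3,q4}} W1345={{q1,q4,q5}} W1346={{q3,q5},{q1,q4,q5}} W1356={{q1,q5},{q1,q2,q5},{q1,q4,q5}} W1456={{q1,q4},{q1,q4,q5},{q2,q3,q4}} W2346={{q3,q5}} W2456={{q2,q3,q4}} W3456={{q1,q4,q5}}
  W12346={{q3,q5}} W12456={{q2,q3,q4}} W13456={{q1,q4,q5}}
components per intersection:
  W1: {{q1},{q1,q2},{q1,q4},{q1,q5},{q1,q6},{q1,q2,q5},{q1,q4,q5}} {{q3},{q2,q3},{q3,q4},{q3,q5},{q3,q6},{q2,q3,q4},{q3,q4,q6}}
  W2: {{q3},{q2,q3},{q3,q4},{q3,q5},{q3,q6},{q2,q3,q4},{q3,q4,q6}}
  W3: {{q5},{q1,q5},{q2,q5},{q3,q5},{q4,q5},{q5,q6},{q1,q2,q5},{q1,q4,q5}}
  W4: {{q3},{q4},{q6},{q1,q4},{q1,q6},{q2,q3},{q2,q4},{q3,q4},{q3,q5},{q3,q6},{q4,q5},{q4,q6},{q5,q6},{q1,q4,q5},{q2,q3,q4},{q3,q4,q6}}
  W5: {{q1},{q2},{q1,q2},{q1,q4},{q1,q5},{q1,q6},{q2,q3},{q2,q4},{q2,q5},{q1,q2,q5},{q1,q4,q5},{q2,q3,q4}}
  W6: {{q4},{q5},{q1,q4},{q1,q5},{q2,q4},{q2,q5},{q3,q4},{q3,q5},{q4,q5},{q4,q6},{q5,q6},{q1,q2,q5},{q1,q4,q5},{q2,q3,q4},{q3,q4,q6}}
  W12: {{q3},{q2,q3},{q3,q4},{q3,q5},{q3,q6},{q2,q3,q4},{q3,q4,q6}}
  W13: {{q1,q5},{q1,q2,q5},{q1,q4,q5}} {{q3,q5}}
  W14: {{q3},{q2,q3},{q3,q4},{q3,q5},{q3,q6},{q2,q3,q4},{q3,q4,q6}} {{q1,q4},{q1,q4,q5}} {{q1,q6}}
  W15: {{q1},{q1,q2},{q1,q4},{q1,q5},{q1,q6},{q1,q2,q5},{q1,q4,q5}} {{q2,q3},{q2,q3,q4}}
  W16: {{q1,q4},{q1,q5},{q1,q2,q5},{q1,q4,q5}} {{q3,q4},{q2,q3,q4},{q3,q4,q6}} {{q3,q5}}
  W23: {{q3,q5}}
  W24: {{q3},{q2,q3},{q3,q4},{q3,q5},{q3,q6},{q2,q3,q4},{q3,q4,q6}}
  W25: {{q2,q3},{q2,q3,q4}}
  W26: {{q3,q4},{q2,q3,q4},{q3,q4,q6}} {{q3,q5}}
  W34: {{q3,q5}} {{q4,q5},{q1,q4,q5}} {{q5,q6}}
  W35: {{q1,q5},{q2,q5},{q1,q2,q5},{q1,q4,q5}}
  W36: {{q5},{q1,q5},{q2,q5},{q3,q5},{q4,q5},{q5,q6},{q1,q2,q5},{q1,q4,q5}}
  W45: {{q1,q4},{q1,q4,q5}} {{q1,q6}} {{q2,q3},{q2,q4},{q2,q3,q4}}
  W46: {{q4},{q1,q4},{q2,q4},{q3,q4},{q4,q5},{q4,q6},{q1,q4,q5},{q2,q3,q4},{q3,q4,q6}} {{q3,q5}} {{q5,q6}}
  W56: {{q1,q4},{q1,q5},{q2,q5},{q1,q2,q5},{q1,q4,q5}} {{q2,q4},{q2,q3,q4}}
  W123: {{q3,q5}}
  W124: {{q3},{q2,q3},{q3,q4},{q3,q5},{q3,q6},{q2,q3,q4},{q3,q4,q6}}
  W125: {{q2,q3},{q2,q3,q4}}
  W126: {{q3,q4},{q2,q3,q4},{q3,q4,q6}} {{q3,q5}}
  W134: {{q3,q5}} {{q1,q4,q5}}
  W135: {{q1,q5},{q1,q2,q5},{q1,q4,q5}}
  W136: {{q1,q5},{q1,q2,q5},{q1,q4,q5}} {{q3,q5}}
  W145: {{q1,q4},{q1,q4,q5}} {{q1,q6}} {{q2,q3},{q2,q3,q4}}
  W146: {{q1,q4},{q1,q4,q5}} {{q3,q4},{q2,q3,q4},{q3,q4,q6}} {{q3,q5}}
  W156: {{q1,q4},{q1,q5},{q1,q2,q5},{q1,q4,q5}} {{q2,q3,q4}}
  W234: {{q3,q5}}
  W236: {{q3,q5}}
  W245: {{q2,q3},{q2,q3,q4}}
  W246: {{q3,q4},{q2,q3,q4},{q3,q4,q6}} {{q3,q5}}
  W256: {{q2,q3,q4}}
  W345: {{q1,q4,q5}}
  W346: {{q3,q5}} {{q4,q5},{q1,q4,q5}} {{q5,q6}}
  W356: {{q1,q5},{q2,q5},{q1,q2,q5},{q1,q4,q5}}
  W456: {{q1,q4},{q1,q4,q5}} {{q2,q4},{q2,q3,q4}}
  W1234: {{q3,q5}}
  W1236: {{q3,q5}}
  W1245: {{q2,q3},{q2,q3,q4}}
  W1246: {{q3,q4},{q2,q3,q4},{q3,q4,q6}} {{q3,q5}}
  W1256: {{q2,q3,q4}}
  W1345: {{q1,q4,q5}}
  W1346: {{q3,q5}} {{q1,q4,q5}}
  W1356: {{q1,q5},{q1,q2,q5},{q1,q4,q5}}
  W1456: {{q1,q4},{q1,q4,q5}} {{q2,q3,q4}}
  W2346: {{q3,q5}}
  W2456: {{q2,q3,q4}}
  W3456: {{q1,q4,q5}}
  W12346: {{q3,q5}}
  W12456: {{q2,q3,q4}}
  W13456: {{q1,q4,q5}}
C dims 7,29,31,15; δ0: rk 6, SNF 1^6; δ1: rk 19, SNF 1^19; δ2: rk 12, SNF 1^12
Ȟ^0: (7−6)−0=1 ⇒ Z
Ȟ^1: (29−19)−6=4 ⇒ Z^4
Ȟ^2: (31−12)−19=0 ⇒ 0

Ȟ^0 = Z,  Ȟ^1 = Z^4,  Ȟ^2 = 0


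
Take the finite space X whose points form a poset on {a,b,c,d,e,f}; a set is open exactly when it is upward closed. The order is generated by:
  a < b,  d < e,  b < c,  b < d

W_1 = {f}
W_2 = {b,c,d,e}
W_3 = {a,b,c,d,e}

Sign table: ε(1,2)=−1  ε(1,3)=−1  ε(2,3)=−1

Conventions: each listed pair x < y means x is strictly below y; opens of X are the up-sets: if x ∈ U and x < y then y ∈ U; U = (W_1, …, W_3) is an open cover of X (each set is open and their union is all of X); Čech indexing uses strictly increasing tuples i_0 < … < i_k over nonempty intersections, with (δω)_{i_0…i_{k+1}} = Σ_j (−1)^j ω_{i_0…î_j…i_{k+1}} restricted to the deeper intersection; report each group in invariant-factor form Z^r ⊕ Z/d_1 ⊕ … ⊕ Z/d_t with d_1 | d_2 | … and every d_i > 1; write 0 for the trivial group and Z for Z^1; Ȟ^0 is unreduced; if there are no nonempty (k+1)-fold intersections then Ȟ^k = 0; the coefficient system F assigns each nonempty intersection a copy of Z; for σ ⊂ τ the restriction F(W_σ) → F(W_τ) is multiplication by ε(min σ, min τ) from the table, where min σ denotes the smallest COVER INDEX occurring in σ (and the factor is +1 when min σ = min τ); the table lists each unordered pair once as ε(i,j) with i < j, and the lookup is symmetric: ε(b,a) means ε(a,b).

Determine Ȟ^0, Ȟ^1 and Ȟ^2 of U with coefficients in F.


nerve of the cover:
  W23={b,c,d,e}
C dims 3,1; δ0: rk 1, SNF 1^1
Ȟ^0 = (3 − 1) − 0 = 2, so Ȟ^0 ≅ Z^2
Ȟ^1 = (1 − 0) − 1 = 0, so Ȟ^1 ≅ 0
Ȟ^2 = (0 − 0) − 0 = 0, so Ȟ^2 ≅ 0

Ȟ^0 ≅ Z^2,  Ȟ^1 ≅ 0,  Ȟ^2 ≅ 0
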